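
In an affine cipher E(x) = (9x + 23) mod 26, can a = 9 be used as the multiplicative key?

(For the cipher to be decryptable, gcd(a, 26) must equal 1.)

Step 1: Compute gcd(9, 26).
Step 2: gcd(9, 26) = 1.
Since gcd = 1, 9 is coprime with 26, so it is a valid key.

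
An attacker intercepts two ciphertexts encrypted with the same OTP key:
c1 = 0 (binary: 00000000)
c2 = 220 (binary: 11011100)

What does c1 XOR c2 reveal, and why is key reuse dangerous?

Step 1: c1 XOR c2 = (m1 XOR k) XOR (m2 XOR k).
Step 2: By XOR associativity/commutativity: = m1 XOR m2 XOR k XOR k = m1 XOR m2.
Step 3: 00000000 XOR 11011100 = 11011100 = 220.
Step 4: The key cancels out! An attacker learns m1 XOR m2 = 220, revealing the relationship between plaintexts.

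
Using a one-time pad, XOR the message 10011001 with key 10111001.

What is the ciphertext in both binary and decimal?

Step 1: Write out the XOR operation bit by bit:
  Message: 10011001
  Key:     10111001
  XOR:     00100000
Step 2: Convert to decimal: 00100000 = 32.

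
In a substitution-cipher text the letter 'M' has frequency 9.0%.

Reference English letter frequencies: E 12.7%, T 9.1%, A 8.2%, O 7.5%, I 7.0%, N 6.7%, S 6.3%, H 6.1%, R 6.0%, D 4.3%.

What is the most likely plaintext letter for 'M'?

Step 1: The observed frequency is 9.0%.
Step 2: Compare with English frequencies:
  E: 12.7% (difference: 3.7%)
  T: 9.1% (difference: 0.1%) <-- closest
  A: 8.2% (difference: 0.8%)
  O: 7.5% (difference: 1.5%)
  I: 7.0% (difference: 2.0%)
  N: 6.7% (difference: 2.3%)
  S: 6.3% (difference: 2.7%)
  H: 6.1% (difference: 2.9%)
  R: 6.0% (difference: 3.0%)
  D: 4.3% (difference: 4.7%)
Step 3: 'M' most likely represents 'T' (frequency 9.1%).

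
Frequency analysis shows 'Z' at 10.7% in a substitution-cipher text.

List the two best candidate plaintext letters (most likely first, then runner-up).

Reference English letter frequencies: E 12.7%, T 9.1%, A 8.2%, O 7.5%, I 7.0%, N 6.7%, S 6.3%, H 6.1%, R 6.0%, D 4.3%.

Step 1: Observed frequency of 'Z' is 10.7%.
Step 2: Compute distances to each reference frequency and sort:
  T (9.1%): difference = 1.6% <-- BEST
  E (12.7%): difference = 2.0% <-- RUNNER-UP
  A (8.2%): difference = 2.5%
  O (7.5%): difference = 3.2%
  I (7.0%): difference = 3.7%
Step 3: Most likely is 'T' (9.1%, diff 1.6%); second most likely is 'E' (12.7%, diff 2.0%).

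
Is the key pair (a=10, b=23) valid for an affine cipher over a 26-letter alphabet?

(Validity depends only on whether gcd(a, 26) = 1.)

Step 1: Compute gcd(10, 26).
Step 2: gcd(10, 26) = 2.
Since gcd = 2 != 1, 10 shares a common factor with 26, so it cannot be used.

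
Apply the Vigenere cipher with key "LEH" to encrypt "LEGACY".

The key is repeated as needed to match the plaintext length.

Step 1: Repeat key to match plaintext length:
  Plaintext: LEGACY
  Key:       LEHLEH
Step 2: Encrypt each letter:
  L(11) + L(11) = (11+11) mod 26 = 22 = W
  E(4) + E(4) = (4+4) mod 26 = 8 = I
  G(6) + H(7) = (6+7) mod 26 = 13 = N
  A(0) + L(11) = (0+11) mod 26 = 11 = L
  C(2) + E(4) = (2+4) mod 26 = 6 = G
  Y(24) + H(7) = (24+7) mod 26 = 5 = F
Ciphertext: WINLGF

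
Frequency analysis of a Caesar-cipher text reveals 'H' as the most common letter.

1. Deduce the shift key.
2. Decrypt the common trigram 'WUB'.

Step 1: In English, 'E' is the most frequent letter (12.7%).
Step 2: The most frequent ciphertext letter is 'H' (position 7).
Step 3: Shift = (7 - 4) mod 26 = 3.
Step 4: Decrypt 'WUB' by shifting back 3:
  W -> T
  U -> R
  B -> Y
Step 5: 'WUB' decrypts to 'TRY'.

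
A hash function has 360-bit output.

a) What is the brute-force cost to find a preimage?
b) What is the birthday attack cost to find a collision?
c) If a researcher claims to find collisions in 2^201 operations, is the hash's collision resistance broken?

Step 1: Preimage resistance requires brute-force of 2^360 operations.
Step 2: Collision resistance (birthday bound) = 2^(360/2) = 2^180.
Step 3: The claimed attack costs 2^201 operations.
Step 4: Since 2^201 >= 2^180, the claimed attack is no faster than the generic birthday attack, so this does not break collision resistance.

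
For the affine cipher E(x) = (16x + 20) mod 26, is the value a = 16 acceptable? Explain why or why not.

Step 1: Compute gcd(16, 26).
Step 2: gcd(16, 26) = 2.
Since gcd = 2 != 1, 16 shares a common factor with 26, so it cannot be used.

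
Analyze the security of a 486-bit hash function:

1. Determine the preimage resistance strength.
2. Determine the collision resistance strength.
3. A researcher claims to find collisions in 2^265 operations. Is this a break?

Step 1: Preimage resistance requires brute-force of 2^486 operations.
Step 2: Collision resistance (birthday bound) = 2^(486/2) = 2^243.
Step 3: The claimed attack costs 2^265 operations.
Step 4: Since 2^265 >= 2^243, the claimed attack is no faster than the generic birthday attack, so this does not break collision resistance.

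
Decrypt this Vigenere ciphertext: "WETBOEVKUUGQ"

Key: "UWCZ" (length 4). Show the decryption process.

Step 1: Key 'UWCZ' has length 4. Extended key: UWCZUWCZUWCZ
Step 2: Decrypt each position:
  W(22) - U(20) = 2 = C
  E(4) - W(22) = 8 = I
  T(19) - C(2) = 17 = R
  B(1) - Z(25) = 2 = C
  O(14) - U(20) = 20 = U
  E(4) - W(22) = 8 = I
  V(21) - C(2) = 19 = T
  K(10) - Z(25) = 11 = L
  U(20) - U(20) = 0 = A
  U(20) - W(22) = 24 = Y
  G(6) - C(2) = 4 = E
  Q(16) - Z(25) = 17 = R
Plaintext: CIRCUITLAYER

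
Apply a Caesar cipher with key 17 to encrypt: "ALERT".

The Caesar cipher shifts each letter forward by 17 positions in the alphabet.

Step 1: For each letter, shift forward by 17 positions (mod 26).
  A (position 0) -> position (0+17) mod 26 = 17 -> R
  L (position 11) -> position (11+17) mod 26 = 2 -> C
  E (position 4) -> position (4+17) mod 26 = 21 -> V
  R (position 17) -> position (17+17) mod 26 = 8 -> I
  T (position 19) -> position (19+17) mod 26 = 10 -> K
Result: RCVIK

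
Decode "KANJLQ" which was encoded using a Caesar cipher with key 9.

Step 1: Reverse the shift by subtracting 9 from each letter position.
  K (position 10) -> position (10-9) mod 26 = 1 -> B
  A (position 0) -> position (0-9) mod 26 = 17 -> R
  N (position 13) -> position (13-9) mod 26 = 4 -> E
  J (position 9) -> position (9-9) mod 26 = 0 -> A
  L (position 11) -> position (11-9) mod 26 = 2 -> C
  Q (position 16) -> position (16-9) mod 26 = 7 -> H
Decrypted message: BREACH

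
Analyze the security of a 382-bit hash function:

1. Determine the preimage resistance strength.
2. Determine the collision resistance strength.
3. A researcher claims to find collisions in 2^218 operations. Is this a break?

Step 1: Preimage resistance requires brute-force of 2^382 operations.
Step 2: Collision resistance (birthday bound) = 2^(382/2) = 2^191.
Step 3: The claimed attack costs 2^218 operations.
Step 4: Since 2^218 >= 2^191, the claimed attack is no faster than the generic birthday attack, so this does not break collision resistance.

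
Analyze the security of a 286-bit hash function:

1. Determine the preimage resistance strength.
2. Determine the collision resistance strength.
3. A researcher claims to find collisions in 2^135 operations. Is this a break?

Step 1: Preimage resistance requires brute-force of 2^286 operations.
Step 2: Collision resistance (birthday bound) = 2^(286/2) = 2^143.
Step 3: The claimed attack costs 2^135 operations.
Step 4: Since 2^135 < 2^143, the claimed attack beats the generic birthday bound, so collision resistance is broken.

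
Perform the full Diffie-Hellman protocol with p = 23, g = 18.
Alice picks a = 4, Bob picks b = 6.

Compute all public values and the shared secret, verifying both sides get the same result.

Step 1: A = g^a mod p = 18^4 mod 23 = 4.
Step 2: B = g^b mod p = 18^6 mod 23 = 8.
Step 3: Alice computes s = B^a mod p = 8^4 mod 23 = 2.
Step 4: Bob computes s = A^b mod p = 4^6 mod 23 = 2.
Both sides agree: shared secret = 2.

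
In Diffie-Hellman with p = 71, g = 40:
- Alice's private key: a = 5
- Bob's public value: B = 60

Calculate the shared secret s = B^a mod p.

Step 1: s = B^a mod p = 60^5 mod 71.
  60^1 mod 71 = 60
  60^2 mod 71 = (60 * 60) mod 71 = 50
  60^3 mod 71 = (50 * 60) mod 71 = 18
  60^4 mod 71 = (18 * 60) mod 71 = 15
  60^5 mod 71 = (15 * 60) mod 71 = 48
Result: shared secret = 48.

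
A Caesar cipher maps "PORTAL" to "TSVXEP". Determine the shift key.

Step 1: Compare first letters: P (position 15) -> T (position 19).
Step 2: Shift = (19 - 15) mod 26 = 4.
The shift value is 4.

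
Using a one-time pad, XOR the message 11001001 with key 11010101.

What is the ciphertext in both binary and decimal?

Step 1: Write out the XOR operation bit by bit:
  Message: 11001001
  Key:     11010101
  XOR:     00011100
Step 2: Convert to decimal: 00011100 = 28.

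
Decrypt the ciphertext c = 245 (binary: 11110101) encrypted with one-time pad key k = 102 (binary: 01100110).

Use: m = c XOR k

Step 1: XOR ciphertext with key:
  Ciphertext: 11110101
  Key:        01100110
  XOR:        10010011
Step 2: Plaintext = 10010011 = 147 in decimal.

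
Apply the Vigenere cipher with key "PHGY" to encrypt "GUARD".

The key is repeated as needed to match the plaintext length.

Step 1: Repeat key to match plaintext length:
  Plaintext: GUARD
  Key:       PHGYP
Step 2: Encrypt each letter:
  G(6) + P(15) = (6+15) mod 26 = 21 = V
  U(20) + H(7) = (20+7) mod 26 = 1 = B
  A(0) + G(6) = (0+6) mod 26 = 6 = G
  R(17) + Y(24) = (17+24) mod 26 = 15 = P
  D(3) + P(15) = (3+15) mod 26 = 18 = S
Ciphertext: VBGPS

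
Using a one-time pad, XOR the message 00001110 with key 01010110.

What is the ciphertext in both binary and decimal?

Step 1: Write out the XOR operation bit by bit:
  Message: 00001110
  Key:     01010110
  XOR:     01011000
Step 2: Convert to decimal: 01011000 = 88.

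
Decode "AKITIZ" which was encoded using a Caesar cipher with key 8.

Step 1: Reverse the shift by subtracting 8 from each letter position.
  A (position 0) -> position (0-8) mod 26 = 18 -> S
  K (position 10) -> position (10-8) mod 26 = 2 -> C
  I (position 8) -> position (8-8) mod 26 = 0 -> A
  T (position 19) -> position (19-8) mod 26 = 11 -> L
  I (position 8) -> position (8-8) mod 26 = 0 -> A
  Z (position 25) -> position (25-8) mod 26 = 17 -> R
Decrypted message: SCALAR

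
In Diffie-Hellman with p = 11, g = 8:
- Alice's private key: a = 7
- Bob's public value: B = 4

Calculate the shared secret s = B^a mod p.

Step 1: s = B^a mod p = 4^7 mod 11.
  4^1 mod 11 = 4
  4^2 mod 11 = (4 * 4) mod 11 = 5
  4^3 mod 11 = (5 * 4) mod 11 = 9
  4^4 mod 11 = (9 * 4) mod 11 = 3
  4^5 mod 11 = (3 * 4) mod 11 = 1
  4^6 mod 11 = (1 * 4) mod 11 = 4
  4^7 mod 11 = (4 * 4) mod 11 = 5
Result: shared secret = 5.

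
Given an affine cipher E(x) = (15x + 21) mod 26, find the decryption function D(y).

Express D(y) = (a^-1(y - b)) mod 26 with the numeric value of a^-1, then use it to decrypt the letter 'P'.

Step 1: Find a^-1, the modular inverse of 15 mod 26.
Step 2: We need 15 * a^-1 = 1 (mod 26).
Step 3: 15 * 7 = 105 = 4 * 26 + 1, so a^-1 = 7.
Step 4: D(y) = 7(y - 21) mod 26.
Step 5: Apply to 'P' (y = 15): D(15) = 7 * (15 - 21) mod 26 = 7 * -6 mod 26 = 10 -> 'K'.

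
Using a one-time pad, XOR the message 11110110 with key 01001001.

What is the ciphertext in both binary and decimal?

Step 1: Write out the XOR operation bit by bit:
  Message: 11110110
  Key:     01001001
  XOR:     10111111
Step 2: Convert to decimal: 10111111 = 191.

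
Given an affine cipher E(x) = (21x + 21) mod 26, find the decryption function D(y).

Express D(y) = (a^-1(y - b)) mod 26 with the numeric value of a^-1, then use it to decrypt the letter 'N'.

Step 1: Find a^-1, the modular inverse of 21 mod 26.
Step 2: We need 21 * a^-1 = 1 (mod 26).
Step 3: 21 * 5 = 105 = 4 * 26 + 1, so a^-1 = 5.
Step 4: D(y) = 5(y - 21) mod 26.
Step 5: Apply to 'N' (y = 13): D(13) = 5 * (13 - 21) mod 26 = 5 * -8 mod 26 = 12 -> 'M'.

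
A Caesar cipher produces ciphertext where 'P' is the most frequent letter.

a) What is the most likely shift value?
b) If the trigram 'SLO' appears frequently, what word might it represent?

Step 1: In English, 'E' is the most frequent letter (12.7%).
Step 2: The most frequent ciphertext letter is 'P' (position 15).
Step 3: Shift = (15 - 4) mod 26 = 11.
Step 4: Decrypt 'SLO' by shifting back 11:
  S -> H
  L -> A
  O -> D
Step 5: 'SLO' decrypts to 'HAD'.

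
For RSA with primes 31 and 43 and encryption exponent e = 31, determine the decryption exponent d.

Step 1: n = 31 * 43 = 1333.
Step 2: phi(n) = 30 * 42 = 1260.
Step 3: Find d such that 31 * d = 1 (mod 1260).
Step 4: d = 31^(-1) mod 1260 = 691.
Verification: 31 * 691 = 21421 = 17 * 1260 + 1.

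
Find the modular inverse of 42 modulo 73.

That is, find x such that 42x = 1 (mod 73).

Step 1: We need x such that 42 * x = 1 (mod 73).
Step 2: Using the extended Euclidean algorithm or trial:
  42 * 40 = 1680 = 23 * 73 + 1.
Step 3: Since 1680 mod 73 = 1, the inverse is x = 40.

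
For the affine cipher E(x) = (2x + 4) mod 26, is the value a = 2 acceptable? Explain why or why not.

Step 1: Compute gcd(2, 26).
Step 2: gcd(2, 26) = 2.
Since gcd = 2 != 1, 2 shares a common factor with 26, so it cannot be used.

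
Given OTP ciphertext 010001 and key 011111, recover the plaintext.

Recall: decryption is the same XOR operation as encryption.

Step 1: XOR ciphertext with key:
  Ciphertext: 010001
  Key:        011111
  XOR:        001110
Step 2: Plaintext = 001110 = 14 in decimal.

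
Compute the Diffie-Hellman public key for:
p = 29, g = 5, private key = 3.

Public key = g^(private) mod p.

Step 1: A = g^a mod p = 5^3 mod 29.
  5^1 mod 29 = 5
  5^2 mod 29 = (5 * 5) mod 29 = 25
  5^3 mod 29 = (25 * 5) mod 29 = 9
Result: A = 9.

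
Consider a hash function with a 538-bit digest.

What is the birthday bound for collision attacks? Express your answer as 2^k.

Step 1: The birthday paradox gives collision probability ~50% after sqrt(2^n) = 2^(n/2) hashes.
Step 2: For 538-bit output: 2^(538/2) = 2^269.
Step 3: Approximately 2^269 hash computations needed.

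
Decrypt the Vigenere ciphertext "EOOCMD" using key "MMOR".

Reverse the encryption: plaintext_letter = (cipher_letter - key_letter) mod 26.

Step 1: Extend key: MMORMM
Step 2: Decrypt each letter (c - k) mod 26:
  E(4) - M(12) = (4-12) mod 26 = 18 = S
  O(14) - M(12) = (14-12) mod 26 = 2 = C
  O(14) - O(14) = (14-14) mod 26 = 0 = A
  C(2) - R(17) = (2-17) mod 26 = 11 = L
  M(12) - M(12) = (12-12) mod 26 = 0 = A
  D(3) - M(12) = (3-12) mod 26 = 17 = R
Plaintext: SCALAR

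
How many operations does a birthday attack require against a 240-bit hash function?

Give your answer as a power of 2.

Step 1: The birthday paradox gives collision probability ~50% after sqrt(2^n) = 2^(n/2) hashes.
Step 2: For 240-bit output: 2^(240/2) = 2^120.
Step 3: Approximately 2^120 hash computations needed.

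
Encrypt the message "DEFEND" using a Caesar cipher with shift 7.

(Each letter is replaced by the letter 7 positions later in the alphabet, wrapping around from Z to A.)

Step 1: For each letter, shift forward by 7 positions (mod 26).
  D (position 3) -> position (3+7) mod 26 = 10 -> K
  E (position 4) -> position (4+7) mod 26 = 11 -> L
  F (position 5) -> position (5+7) mod 26 = 12 -> M
  E (position 4) -> position (4+7) mod 26 = 11 -> L
  N (position 13) -> position (13+7) mod 26 = 20 -> U
  D (position 3) -> position (3+7) mod 26 = 10 -> K
Result: KLMLUK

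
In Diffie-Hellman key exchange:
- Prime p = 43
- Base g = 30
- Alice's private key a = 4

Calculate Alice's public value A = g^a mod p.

Step 1: A = g^a mod p = 30^4 mod 43.
  30^1 mod 43 = 30
  30^2 mod 43 = (30 * 30) mod 43 = 40
  30^3 mod 43 = (40 * 30) mod 43 = 39
  30^4 mod 43 = (39 * 30) mod 43 = 9
Result: A = 9.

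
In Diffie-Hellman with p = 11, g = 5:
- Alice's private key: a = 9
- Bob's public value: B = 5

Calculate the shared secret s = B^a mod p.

Step 1: s = B^a mod p = 5^9 mod 11.
  5^1 mod 11 = 5
  5^2 mod 11 = (5 * 5) mod 11 = 3
  5^3 mod 11 = (3 * 5) mod 11 = 4
  5^4 mod 11 = (4 * 5) mod 11 = 9
  5^5 mod 11 = (9 * 5) mod 11 = 1
  5^6 mod 11 = (1 * 5) mod 11 = 5
  5^7 mod 11 = (5 * 5) mod 11 = 3
  5^8 mod 11 = (3 * 5) mod 11 = 4
  5^9 mod 11 = (4 * 5) mod 11 = 9
Result: shared secret = 9.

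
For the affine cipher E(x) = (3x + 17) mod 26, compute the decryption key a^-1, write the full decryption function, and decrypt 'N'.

Step 1: Find a^-1, the modular inverse of 3 mod 26.
Step 2: We need 3 * a^-1 = 1 (mod 26).
Step 3: 3 * 9 = 27 = 1 * 26 + 1, so a^-1 = 9.
Step 4: D(y) = 9(y - 17) mod 26.
Step 5: Apply to 'N' (y = 13): D(13) = 9 * (13 - 17) mod 26 = 9 * -4 mod 26 = 16 -> 'Q'.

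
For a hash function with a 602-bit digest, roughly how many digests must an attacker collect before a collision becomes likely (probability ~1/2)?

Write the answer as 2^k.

Step 1: The birthday paradox gives collision probability ~50% after sqrt(2^n) = 2^(n/2) hashes.
Step 2: For 602-bit output: 2^(602/2) = 2^301.
Step 3: Approximately 2^301 hash computations needed.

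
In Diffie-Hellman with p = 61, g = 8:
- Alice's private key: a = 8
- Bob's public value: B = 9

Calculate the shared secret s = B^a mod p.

Step 1: s = B^a mod p = 9^8 mod 61.
  9^1 mod 61 = 9
  9^2 mod 61 = (9 * 9) mod 61 = 20
  9^3 mod 61 = (20 * 9) mod 61 = 58
  9^4 mod 61 = (58 * 9) mod 61 = 34
  9^5 mod 61 = (34 * 9) mod 61 = 1
  9^6 mod 61 = (1 * 9) mod 61 = 9
  9^7 mod 61 = (9 * 9) mod 61 = 20
  9^8 mod 61 = (20 * 9) mod 61 = 58
Result: shared secret = 58.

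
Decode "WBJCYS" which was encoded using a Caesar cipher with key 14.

Step 1: Reverse the shift by subtracting 14 from each letter position.
  W (position 22) -> position (22-14) mod 26 = 8 -> I
  B (position 1) -> position (1-14) mod 26 = 13 -> N
  J (position 9) -> position (9-14) mod 26 = 21 -> V
  C (position 2) -> position (2-14) mod 26 = 14 -> O
  Y (position 24) -> position (24-14) mod 26 = 10 -> K
  S (position 18) -> position (18-14) mod 26 = 4 -> E
Decrypted message: INVOKE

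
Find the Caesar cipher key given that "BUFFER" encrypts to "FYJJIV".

Step 1: Compare first letters: B (position 1) -> F (position 5).
Step 2: Shift = (5 - 1) mod 26 = 4.
The shift value is 4.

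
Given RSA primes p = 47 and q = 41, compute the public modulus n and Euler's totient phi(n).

Step 1: n = p * q = 47 * 41 = 1927.
Step 2: phi(n) = (p-1)(q-1) = 46 * 40 = 1840.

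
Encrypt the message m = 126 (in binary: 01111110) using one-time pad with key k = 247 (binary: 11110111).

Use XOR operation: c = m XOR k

Step 1: Write out the XOR operation bit by bit:
  Message: 01111110
  Key:     11110111
  XOR:     10001001
Step 2: Convert to decimal: 10001001 = 137.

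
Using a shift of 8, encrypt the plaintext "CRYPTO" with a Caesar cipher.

Step 1: For each letter, shift forward by 8 positions (mod 26).
  C (position 2) -> position (2+8) mod 26 = 10 -> K
  R (position 17) -> position (17+8) mod 26 = 25 -> Z
  Y (position 24) -> position (24+8) mod 26 = 6 -> G
  P (position 15) -> position (15+8) mod 26 = 23 -> X
  T (position 19) -> position (19+8) mod 26 = 1 -> B
  O (position 14) -> position (14+8) mod 26 = 22 -> W
Result: KZGXBW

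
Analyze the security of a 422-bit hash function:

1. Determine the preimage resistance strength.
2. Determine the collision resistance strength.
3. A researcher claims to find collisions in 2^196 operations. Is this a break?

Step 1: Preimage resistance requires brute-force of 2^422 operations.
Step 2: Collision resistance (birthday bound) = 2^(422/2) = 2^211.
Step 3: The claimed attack costs 2^196 operations.
Step 4: Since 2^196 < 2^211, the claimed attack beats the generic birthday bound, so collision resistance is broken.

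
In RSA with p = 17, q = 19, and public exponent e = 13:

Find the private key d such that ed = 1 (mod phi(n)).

Step 1: n = 17 * 19 = 323.
Step 2: phi(n) = 16 * 18 = 288.
Step 3: Find d such that 13 * d = 1 (mod 288).
Step 4: d = 13^(-1) mod 288 = 133.
Verification: 13 * 133 = 1729 = 6 * 288 + 1.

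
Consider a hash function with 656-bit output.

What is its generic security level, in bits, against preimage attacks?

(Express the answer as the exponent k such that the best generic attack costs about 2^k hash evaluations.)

Step 1: The hash has a 656-bit output.
Step 2: Preimage resistance means: given a digest h(x), it should be infeasible to find any input that hashes to it.
With a 656-bit output there are 2^656 possible digests, so a generic brute-force preimage search costs about 2^656 evaluations.
Step 3: Security level = 656 bits.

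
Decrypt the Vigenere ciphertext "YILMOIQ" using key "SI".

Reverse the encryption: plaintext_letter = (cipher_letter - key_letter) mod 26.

Step 1: Extend key: SISISIS
Step 2: Decrypt each letter (c - k) mod 26:
  Y(24) - S(18) = (24-18) mod 26 = 6 = G
  I(8) - I(8) = (8-8) mod 26 = 0 = A
  L(11) - S(18) = (11-18) mod 26 = 19 = T
  M(12) - I(8) = (12-8) mod 26 = 4 = E
  O(14) - S(18) = (14-18) mod 26 = 22 = W
  I(8) - I(8) = (8-8) mod 26 = 0 = A
  Q(16) - S(18) = (16-18) mod 26 = 24 = Y
Plaintext: GATEWAY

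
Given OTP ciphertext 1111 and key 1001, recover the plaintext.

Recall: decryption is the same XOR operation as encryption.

Step 1: XOR ciphertext with key:
  Ciphertext: 1111
  Key:        1001
  XOR:        0110
Step 2: Plaintext = 0110 = 6 in decimal.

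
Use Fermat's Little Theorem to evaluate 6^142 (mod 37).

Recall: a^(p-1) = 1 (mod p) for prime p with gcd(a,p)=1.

Step 1: Since 37 is prime, by Fermat's Little Theorem: 6^36 = 1 (mod 37).
Step 2: Reduce exponent: 142 mod 36 = 34.
Step 3: So 6^142 = 6^34 (mod 37).
Step 4: 6^34 mod 37 = 36.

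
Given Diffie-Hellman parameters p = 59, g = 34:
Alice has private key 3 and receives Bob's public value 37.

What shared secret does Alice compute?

Step 1: s = B^a mod p = 37^3 mod 59.
  37^1 mod 59 = 37
  37^2 mod 59 = (37 * 37) mod 59 = 12
  37^3 mod 59 = (12 * 37) mod 59 = 31
Result: shared secret = 31.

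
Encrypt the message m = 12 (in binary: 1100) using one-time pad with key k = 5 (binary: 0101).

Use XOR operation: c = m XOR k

Step 1: Write out the XOR operation bit by bit:
  Message: 1100
  Key:     0101
  XOR:     1001
Step 2: Convert to decimal: 1001 = 9.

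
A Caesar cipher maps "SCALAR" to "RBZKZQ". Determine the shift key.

Step 1: Compare first letters: S (position 18) -> R (position 17).
Step 2: Shift = (17 - 18) mod 26 = 25.
The shift value is 25.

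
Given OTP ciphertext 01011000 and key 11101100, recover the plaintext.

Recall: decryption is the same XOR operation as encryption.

Step 1: XOR ciphertext with key:
  Ciphertext: 01011000
  Key:        11101100
  XOR:        10110100
Step 2: Plaintext = 10110100 = 180 in decimal.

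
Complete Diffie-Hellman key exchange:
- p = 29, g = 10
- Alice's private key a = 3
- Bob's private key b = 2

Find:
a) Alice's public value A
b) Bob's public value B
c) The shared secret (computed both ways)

Step 1: A = g^a mod p = 10^3 mod 29 = 14.
Step 2: B = g^b mod p = 10^2 mod 29 = 13.
Step 3: Alice computes s = B^a mod p = 13^3 mod 29 = 22.
Step 4: Bob computes s = A^b mod p = 14^2 mod 29 = 22.
Both sides agree: shared secret = 22.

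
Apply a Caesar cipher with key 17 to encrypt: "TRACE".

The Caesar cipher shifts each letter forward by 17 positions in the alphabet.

Step 1: For each letter, shift forward by 17 positions (mod 26).
  T (position 19) -> position (19+17) mod 26 = 10 -> K
  R (position 17) -> position (17+17) mod 26 = 8 -> I
  A (position 0) -> position (0+17) mod 26 = 17 -> R
  C (position 2) -> position (2+17) mod 26 = 19 -> T
  E (position 4) -> position (4+17) mod 26 = 21 -> V
Result: KIRTV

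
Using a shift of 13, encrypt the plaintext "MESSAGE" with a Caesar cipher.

Step 1: For each letter, shift forward by 13 positions (mod 26).
  M (position 12) -> position (12+13) mod 26 = 25 -> Z
  E (position 4) -> position (4+13) mod 26 = 17 -> R
  S (position 18) -> position (18+13) mod 26 = 5 -> F
  S (position 18) -> position (18+13) mod 26 = 5 -> F
  A (position 0) -> position (0+13) mod 26 = 13 -> N
  G (position 6) -> position (6+13) mod 26 = 19 -> T
  E (position 4) -> position (4+13) mod 26 = 17 -> R
Result: ZRFFNTR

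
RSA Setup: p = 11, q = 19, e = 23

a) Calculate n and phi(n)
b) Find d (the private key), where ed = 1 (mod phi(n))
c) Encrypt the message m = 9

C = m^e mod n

Step 1: n = 11 * 19 = 209.
Step 2: phi(n) = (11-1)(19-1) = 10 * 18 = 180.
Step 3: Find d = 23^(-1) mod 180 = 47.
  Verify: 23 * 47 = 1081 = 1 (mod 180).
Step 4: C = 9^23 mod 209 = 168.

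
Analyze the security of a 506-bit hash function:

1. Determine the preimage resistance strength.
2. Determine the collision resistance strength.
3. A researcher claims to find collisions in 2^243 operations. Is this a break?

Step 1: Preimage resistance requires brute-force of 2^506 operations.
Step 2: Collision resistance (birthday bound) = 2^(506/2) = 2^253.
Step 3: The claimed attack costs 2^243 operations.
Step 4: Since 2^243 < 2^253, the claimed attack beats the generic birthday bound, so collision resistance is broken.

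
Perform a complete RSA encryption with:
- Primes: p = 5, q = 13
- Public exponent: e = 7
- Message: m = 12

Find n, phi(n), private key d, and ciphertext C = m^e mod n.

Step 1: n = 5 * 13 = 65.
Step 2: phi(n) = (5-1)(13-1) = 4 * 12 = 48.
Step 3: Find d = 7^(-1) mod 48 = 7.
  Verify: 7 * 7 = 49 = 1 (mod 48).
Step 4: C = 12^7 mod 65 = 38.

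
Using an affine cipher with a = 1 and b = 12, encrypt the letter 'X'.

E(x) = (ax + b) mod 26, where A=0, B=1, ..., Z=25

Step 1: Convert 'X' to number: x = 23.
Step 2: E(23) = (1 * 23 + 12) mod 26 = 35 mod 26 = 9.
Step 3: Convert 9 back to letter: J.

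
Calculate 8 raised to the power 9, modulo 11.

Step 1: Compute 8^9 mod 11 step by step, reducing modulo 11 at each step.
  8^1 mod 11 = 8
  8^2 mod 11 = (8 * 8) mod 11 = 9
  8^3 mod 11 = (9 * 8) mod 11 = 6
  8^4 mod 11 = (6 * 8) mod 11 = 4
  8^5 mod 11 = (4 * 8) mod 11 = 10
  8^6 mod 11 = (10 * 8) mod 11 = 3
  8^7 mod 11 = (3 * 8) mod 11 = 2
  8^8 mod 11 = (2 * 8) mod 11 = 5
  8^9 mod 11 = (5 * 8) mod 11 = 7
Step 2: Result = 7.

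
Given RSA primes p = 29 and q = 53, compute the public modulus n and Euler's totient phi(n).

Step 1: n = p * q = 29 * 53 = 1537.
Step 2: phi(n) = (p-1)(q-1) = 28 * 52 = 1456.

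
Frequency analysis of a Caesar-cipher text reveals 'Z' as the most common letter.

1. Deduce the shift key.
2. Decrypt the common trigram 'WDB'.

Step 1: In English, 'E' is the most frequent letter (12.7%).
Step 2: The most frequent ciphertext letter is 'Z' (position 25).
Step 3: Shift = (25 - 4) mod 26 = 21.
Step 4: Decrypt 'WDB' by shifting back 21:
  W -> B
  D -> I
  B -> G
Step 5: 'WDB' decrypts to 'BIG'.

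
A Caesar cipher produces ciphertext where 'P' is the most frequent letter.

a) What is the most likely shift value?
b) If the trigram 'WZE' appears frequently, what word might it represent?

Step 1: In English, 'E' is the most frequent letter (12.7%).
Step 2: The most frequent ciphertext letter is 'P' (position 15).
Step 3: Shift = (15 - 4) mod 26 = 11.
Step 4: Decrypt 'WZE' by shifting back 11:
  W -> L
  Z -> O
  E -> T
Step 5: 'WZE' decrypts to 'LOT'.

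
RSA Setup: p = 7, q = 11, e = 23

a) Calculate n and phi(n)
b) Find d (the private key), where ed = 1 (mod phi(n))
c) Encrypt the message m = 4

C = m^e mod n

Step 1: n = 7 * 11 = 77.
Step 2: phi(n) = (7-1)(11-1) = 6 * 10 = 60.
Step 3: Find d = 23^(-1) mod 60 = 47.
  Verify: 23 * 47 = 1081 = 1 (mod 60).
Step 4: C = 4^23 mod 77 = 9.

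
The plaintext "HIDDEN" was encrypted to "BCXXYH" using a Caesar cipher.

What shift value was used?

Step 1: Compare first letters: H (position 7) -> B (position 1).
Step 2: Shift = (1 - 7) mod 26 = 20.
The shift value is 20.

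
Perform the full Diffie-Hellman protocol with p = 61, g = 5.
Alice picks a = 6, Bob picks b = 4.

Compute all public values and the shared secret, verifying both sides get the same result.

Step 1: A = g^a mod p = 5^6 mod 61 = 9.
Step 2: B = g^b mod p = 5^4 mod 61 = 15.
Step 3: Alice computes s = B^a mod p = 15^6 mod 61 = 34.
Step 4: Bob computes s = A^b mod p = 9^4 mod 61 = 34.
Both sides agree: shared secret = 34.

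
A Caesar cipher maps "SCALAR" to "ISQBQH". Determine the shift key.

Step 1: Compare first letters: S (position 18) -> I (position 8).
Step 2: Shift = (8 - 18) mod 26 = 16.
The shift value is 16.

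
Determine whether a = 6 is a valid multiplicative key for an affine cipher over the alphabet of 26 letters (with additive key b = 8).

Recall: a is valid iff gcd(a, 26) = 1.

Step 1: Compute gcd(6, 26).
Step 2: gcd(6, 26) = 2.
Since gcd = 2 != 1, 6 shares a common factor with 26, so it cannot be used.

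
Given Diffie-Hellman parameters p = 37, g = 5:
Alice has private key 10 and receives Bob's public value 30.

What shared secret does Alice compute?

Step 1: s = B^a mod p = 30^10 mod 37.
  30^1 mod 37 = 30
  30^2 mod 37 = (30 * 30) mod 37 = 12
  30^3 mod 37 = (12 * 30) mod 37 = 27
  30^4 mod 37 = (27 * 30) mod 37 = 33
  30^5 mod 37 = (33 * 30) mod 37 = 28
  30^6 mod 37 = (28 * 30) mod 37 = 26
  30^7 mod 37 = (26 * 30) mod 37 = 3
  30^8 mod 37 = (3 * 30) mod 37 = 16
  30^9 mod 37 = (16 * 30) mod 37 = 36
  30^10 mod 37 = (36 * 30) mod 37 = 7
Result: shared secret = 7.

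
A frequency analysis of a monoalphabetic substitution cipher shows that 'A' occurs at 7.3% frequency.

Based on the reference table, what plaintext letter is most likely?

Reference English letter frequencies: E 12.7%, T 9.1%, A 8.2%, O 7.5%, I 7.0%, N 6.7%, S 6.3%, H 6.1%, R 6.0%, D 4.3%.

Step 1: The observed frequency is 7.3%.
Step 2: Compare with English frequencies:
  E: 12.7% (difference: 5.4%)
  T: 9.1% (difference: 1.8%)
  A: 8.2% (difference: 0.9%)
  O: 7.5% (difference: 0.2%) <-- closest
  I: 7.0% (difference: 0.3%)
  N: 6.7% (difference: 0.6%)
  S: 6.3% (difference: 1.0%)
  H: 6.1% (difference: 1.2%)
  R: 6.0% (difference: 1.3%)
  D: 4.3% (difference: 3.0%)
Step 3: 'A' most likely represents 'O' (frequency 7.5%).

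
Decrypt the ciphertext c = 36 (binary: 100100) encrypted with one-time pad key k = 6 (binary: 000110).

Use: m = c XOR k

Step 1: XOR ciphertext with key:
  Ciphertext: 100100
  Key:        000110
  XOR:        100010
Step 2: Plaintext = 100010 = 34 in decimal.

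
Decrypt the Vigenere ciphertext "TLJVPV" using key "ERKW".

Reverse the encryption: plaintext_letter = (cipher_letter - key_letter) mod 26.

Step 1: Extend key: ERKWER
Step 2: Decrypt each letter (c - k) mod 26:
  T(19) - E(4) = (19-4) mod 26 = 15 = P
  L(11) - R(17) = (11-17) mod 26 = 20 = U
  J(9) - K(10) = (9-10) mod 26 = 25 = Z
  V(21) - W(22) = (21-22) mod 26 = 25 = Z
  P(15) - E(4) = (15-4) mod 26 = 11 = L
  V(21) - R(17) = (21-17) mod 26 = 4 = E
Plaintext: PUZZLE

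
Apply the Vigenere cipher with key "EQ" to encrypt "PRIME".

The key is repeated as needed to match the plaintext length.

Step 1: Repeat key to match plaintext length:
  Plaintext: PRIME
  Key:       EQEQE
Step 2: Encrypt each letter:
  P(15) + E(4) = (15+4) mod 26 = 19 = T
  R(17) + Q(16) = (17+16) mod 26 = 7 = H
  I(8) + E(4) = (8+4) mod 26 = 12 = M
  M(12) + Q(16) = (12+16) mod 26 = 2 = C
  E(4) + E(4) = (4+4) mod 26 = 8 = I
Ciphertext: THMCI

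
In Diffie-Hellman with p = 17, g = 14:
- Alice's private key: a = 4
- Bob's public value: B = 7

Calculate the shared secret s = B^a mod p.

Step 1: s = B^a mod p = 7^4 mod 17.
  7^1 mod 17 = 7
  7^2 mod 17 = (7 * 7) mod 17 = 15
  7^3 mod 17 = (15 * 7) mod 17 = 3
  7^4 mod 17 = (3 * 7) mod 17 = 4
Result: shared secret = 4.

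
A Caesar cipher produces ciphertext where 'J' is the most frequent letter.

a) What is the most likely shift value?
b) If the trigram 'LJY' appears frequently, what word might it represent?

Step 1: In English, 'E' is the most frequent letter (12.7%).
Step 2: The most frequent ciphertext letter is 'J' (position 9).
Step 3: Shift = (9 - 4) mod 26 = 5.
Step 4: Decrypt 'LJY' by shifting back 5:
  L -> G
  J -> E
  Y -> T
Step 5: 'LJY' decrypts to 'GET'.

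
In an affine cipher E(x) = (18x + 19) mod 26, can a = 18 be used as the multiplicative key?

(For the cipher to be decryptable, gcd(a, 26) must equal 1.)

Step 1: Compute gcd(18, 26).
Step 2: gcd(18, 26) = 2.
Since gcd = 2 != 1, 18 shares a common factor with 26, so it cannot be used.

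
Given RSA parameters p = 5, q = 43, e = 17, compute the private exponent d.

Step 1: n = 5 * 43 = 215.
Step 2: phi(n) = 4 * 42 = 168.
Step 3: Find d such that 17 * d = 1 (mod 168).
Step 4: d = 17^(-1) mod 168 = 89.
Verification: 17 * 89 = 1513 = 9 * 168 + 1.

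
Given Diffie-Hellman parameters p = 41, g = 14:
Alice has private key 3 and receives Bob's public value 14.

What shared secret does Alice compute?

Step 1: s = B^a mod p = 14^3 mod 41.
  14^1 mod 41 = 14
  14^2 mod 41 = (14 * 14) mod 41 = 32
  14^3 mod 41 = (32 * 14) mod 41 = 38
Result: shared secret = 38.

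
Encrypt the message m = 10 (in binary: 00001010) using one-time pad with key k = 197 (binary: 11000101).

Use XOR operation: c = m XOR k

Step 1: Write out the XOR operation bit by bit:
  Message: 00001010
  Key:     11000101
  XOR:     11001111
Step 2: Convert to decimal: 11001111 = 207.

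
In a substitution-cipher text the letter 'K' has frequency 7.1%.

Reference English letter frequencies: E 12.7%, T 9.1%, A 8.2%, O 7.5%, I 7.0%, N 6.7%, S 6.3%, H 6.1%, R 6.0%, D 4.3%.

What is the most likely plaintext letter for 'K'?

Step 1: The observed frequency is 7.1%.
Step 2: Compare with English frequencies:
  E: 12.7% (difference: 5.6%)
  T: 9.1% (difference: 2.0%)
  A: 8.2% (difference: 1.1%)
  O: 7.5% (difference: 0.4%)
  I: 7.0% (difference: 0.1%) <-- closest
  N: 6.7% (difference: 0.4%)
  S: 6.3% (difference: 0.8%)
  H: 6.1% (difference: 1.0%)
  R: 6.0% (difference: 1.1%)
  D: 4.3% (difference: 2.8%)
Step 3: 'K' most likely represents 'I' (frequency 7.0%).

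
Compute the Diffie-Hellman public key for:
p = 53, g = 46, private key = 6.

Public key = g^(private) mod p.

Step 1: A = g^a mod p = 46^6 mod 53.
  46^1 mod 53 = 46
  46^2 mod 53 = (46 * 46) mod 53 = 49
  46^3 mod 53 = (49 * 46) mod 53 = 28
  46^4 mod 53 = (28 * 46) mod 53 = 16
  46^5 mod 53 = (16 * 46) mod 53 = 47
  46^6 mod 53 = (47 * 46) mod 53 = 42
Result: A = 42.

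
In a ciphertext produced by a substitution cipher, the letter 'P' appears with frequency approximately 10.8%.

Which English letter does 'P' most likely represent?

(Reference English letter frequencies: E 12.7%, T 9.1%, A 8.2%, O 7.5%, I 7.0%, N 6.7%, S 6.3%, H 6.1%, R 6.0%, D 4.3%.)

Step 1: The observed frequency is 10.8%.
Step 2: Compare with English frequencies:
  E: 12.7% (difference: 1.9%)
  T: 9.1% (difference: 1.7%) <-- closest
  A: 8.2% (difference: 2.6%)
  O: 7.5% (difference: 3.3%)
  I: 7.0% (difference: 3.8%)
  N: 6.7% (difference: 4.1%)
  S: 6.3% (difference: 4.5%)
  H: 6.1% (difference: 4.7%)
  R: 6.0% (difference: 4.8%)
  D: 4.3% (difference: 6.5%)
Step 3: 'P' most likely represents 'T' (frequency 9.1%).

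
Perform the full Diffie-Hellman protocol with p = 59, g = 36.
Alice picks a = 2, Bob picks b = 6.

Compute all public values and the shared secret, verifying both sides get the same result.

Step 1: A = g^a mod p = 36^2 mod 59 = 57.
Step 2: B = g^b mod p = 36^6 mod 59 = 51.
Step 3: Alice computes s = B^a mod p = 51^2 mod 59 = 5.
Step 4: Bob computes s = A^b mod p = 57^6 mod 59 = 5.
Both sides agree: shared secret = 5.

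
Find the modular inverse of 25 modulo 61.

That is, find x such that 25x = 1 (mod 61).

Step 1: We need x such that 25 * x = 1 (mod 61).
Step 2: Using the extended Euclidean algorithm or trial:
  25 * 22 = 550 = 9 * 61 + 1.
Step 3: Since 550 mod 61 = 1, the inverse is x = 22.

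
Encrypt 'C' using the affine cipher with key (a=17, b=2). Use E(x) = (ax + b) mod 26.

Step 1: Convert 'C' to number: x = 2.
Step 2: E(2) = (17 * 2 + 2) mod 26 = 36 mod 26 = 10.
Step 3: Convert 10 back to letter: K.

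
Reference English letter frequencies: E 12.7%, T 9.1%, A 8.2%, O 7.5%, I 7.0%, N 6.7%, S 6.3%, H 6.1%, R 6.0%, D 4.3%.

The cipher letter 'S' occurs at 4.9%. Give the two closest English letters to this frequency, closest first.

Step 1: Observed frequency of 'S' is 4.9%.
Step 2: Compute distances to each reference frequency and sort:
  D (4.3%): difference = 0.6% <-- BEST
  R (6.0%): difference = 1.1% <-- RUNNER-UP
  H (6.1%): difference = 1.2%
  S (6.3%): difference = 1.4%
  N (6.7%): difference = 1.8%
Step 3: Most likely is 'D' (4.3%, diff 0.6%); second most likely is 'R' (6.0%, diff 1.1%).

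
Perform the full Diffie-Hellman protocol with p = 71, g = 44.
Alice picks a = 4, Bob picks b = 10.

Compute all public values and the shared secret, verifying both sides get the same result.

Step 1: A = g^a mod p = 44^4 mod 71 = 6.
Step 2: B = g^b mod p = 44^10 mod 71 = 45.
Step 3: Alice computes s = B^a mod p = 45^4 mod 71 = 20.
Step 4: Bob computes s = A^b mod p = 6^10 mod 71 = 20.
Both sides agree: shared secret = 20.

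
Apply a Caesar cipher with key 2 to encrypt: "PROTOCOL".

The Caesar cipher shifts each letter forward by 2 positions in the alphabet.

Step 1: For each letter, shift forward by 2 positions (mod 26).
  P (position 15) -> position (15+2) mod 26 = 17 -> R
  R (position 17) -> position (17+2) mod 26 = 19 -> T
  O (position 14) -> position (14+2) mod 26 = 16 -> Q
  T (position 19) -> position (19+2) mod 26 = 21 -> V
  O (position 14) -> position (14+2) mod 26 = 16 -> Q
  C (position 2) -> position (2+2) mod 26 = 4 -> E
  O (position 14) -> position (14+2) mod 26 = 16 -> Q
  L (position 11) -> position (11+2) mod 26 = 13 -> N
Result: RTQVQEQN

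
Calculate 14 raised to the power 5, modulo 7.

Step 1: Compute 14^5 mod 7 step by step, reducing modulo 7 at each step.
  14^1 mod 7 = 0
  14^2 mod 7 = (0 * 14) mod 7 = 0
  14^3 mod 7 = (0 * 14) mod 7 = 0
  14^4 mod 7 = (0 * 14) mod 7 = 0
  14^5 mod 7 = (0 * 14) mod 7 = 0
Step 2: Result = 0.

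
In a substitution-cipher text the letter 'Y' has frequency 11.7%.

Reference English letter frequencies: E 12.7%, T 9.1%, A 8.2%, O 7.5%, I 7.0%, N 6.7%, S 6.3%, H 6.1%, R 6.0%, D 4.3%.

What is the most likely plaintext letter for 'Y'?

Step 1: The observed frequency is 11.7%.
Step 2: Compare with English frequencies:
  E: 12.7% (difference: 1.0%) <-- closest
  T: 9.1% (difference: 2.6%)
  A: 8.2% (difference: 3.5%)
  O: 7.5% (difference: 4.2%)
  I: 7.0% (difference: 4.7%)
  N: 6.7% (difference: 5.0%)
  S: 6.3% (difference: 5.4%)
  H: 6.1% (difference: 5.6%)
  R: 6.0% (difference: 5.7%)
  D: 4.3% (difference: 7.4%)
Step 3: 'Y' most likely represents 'E' (frequency 12.7%).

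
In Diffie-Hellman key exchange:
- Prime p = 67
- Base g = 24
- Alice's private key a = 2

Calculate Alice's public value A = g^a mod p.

Step 1: A = g^a mod p = 24^2 mod 67.
  24^1 mod 67 = 24
  24^2 mod 67 = (24 * 24) mod 67 = 40
Result: A = 40.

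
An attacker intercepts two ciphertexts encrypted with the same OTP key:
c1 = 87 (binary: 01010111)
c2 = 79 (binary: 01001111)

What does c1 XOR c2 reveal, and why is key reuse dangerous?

Step 1: c1 XOR c2 = (m1 XOR k) XOR (m2 XOR k).
Step 2: By XOR associativity/commutativity: = m1 XOR m2 XOR k XOR k = m1 XOR m2.
Step 3: 01010111 XOR 01001111 = 00011000 = 24.
Step 4: The key cancels out! An attacker learns m1 XOR m2 = 24, revealing the relationship between plaintexts.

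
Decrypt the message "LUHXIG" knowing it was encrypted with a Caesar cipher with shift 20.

Step 1: Reverse the shift by subtracting 20 from each letter position.
  L (position 11) -> position (11-20) mod 26 = 17 -> R
  U (position 20) -> position (20-20) mod 26 = 0 -> A
  H (position 7) -> position (7-20) mod 26 = 13 -> N
  X (position 23) -> position (23-20) mod 26 = 3 -> D
  I (position 8) -> position (8-20) mod 26 = 14 -> O
  G (position 6) -> position (6-20) mod 26 = 12 -> M
Decrypted message: RANDOM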